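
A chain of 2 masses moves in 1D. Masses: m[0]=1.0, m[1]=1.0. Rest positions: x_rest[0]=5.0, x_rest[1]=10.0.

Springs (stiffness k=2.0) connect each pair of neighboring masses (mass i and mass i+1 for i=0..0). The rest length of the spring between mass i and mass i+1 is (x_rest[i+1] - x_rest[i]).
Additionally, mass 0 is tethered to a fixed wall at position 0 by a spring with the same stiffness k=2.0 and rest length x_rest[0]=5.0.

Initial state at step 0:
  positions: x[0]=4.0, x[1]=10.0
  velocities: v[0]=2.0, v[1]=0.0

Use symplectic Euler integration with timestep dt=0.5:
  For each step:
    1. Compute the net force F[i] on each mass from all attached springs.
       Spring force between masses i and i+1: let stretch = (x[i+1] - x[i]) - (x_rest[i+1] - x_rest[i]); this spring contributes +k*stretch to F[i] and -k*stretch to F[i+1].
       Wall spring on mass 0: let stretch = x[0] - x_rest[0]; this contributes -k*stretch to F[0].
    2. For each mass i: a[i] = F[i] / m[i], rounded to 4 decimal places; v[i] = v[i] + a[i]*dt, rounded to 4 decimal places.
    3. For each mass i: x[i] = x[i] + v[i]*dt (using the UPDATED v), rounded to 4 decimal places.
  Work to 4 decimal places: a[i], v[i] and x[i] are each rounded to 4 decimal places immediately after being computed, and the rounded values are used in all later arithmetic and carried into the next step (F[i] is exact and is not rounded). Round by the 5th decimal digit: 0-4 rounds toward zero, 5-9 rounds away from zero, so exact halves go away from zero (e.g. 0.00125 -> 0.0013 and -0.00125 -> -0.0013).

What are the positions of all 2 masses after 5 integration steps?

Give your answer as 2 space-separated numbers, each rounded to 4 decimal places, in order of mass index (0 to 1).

Answer: 4.7813 11.7813

Derivation:
Step 0: x=[4.0000 10.0000] v=[2.0000 0.0000]
Step 1: x=[6.0000 9.5000] v=[4.0000 -1.0000]
Step 2: x=[6.7500 9.7500] v=[1.5000 0.5000]
Step 3: x=[5.6250 11.0000] v=[-2.2500 2.5000]
Step 4: x=[4.3750 12.0625] v=[-2.5000 2.1250]
Step 5: x=[4.7813 11.7813] v=[0.8125 -0.5625]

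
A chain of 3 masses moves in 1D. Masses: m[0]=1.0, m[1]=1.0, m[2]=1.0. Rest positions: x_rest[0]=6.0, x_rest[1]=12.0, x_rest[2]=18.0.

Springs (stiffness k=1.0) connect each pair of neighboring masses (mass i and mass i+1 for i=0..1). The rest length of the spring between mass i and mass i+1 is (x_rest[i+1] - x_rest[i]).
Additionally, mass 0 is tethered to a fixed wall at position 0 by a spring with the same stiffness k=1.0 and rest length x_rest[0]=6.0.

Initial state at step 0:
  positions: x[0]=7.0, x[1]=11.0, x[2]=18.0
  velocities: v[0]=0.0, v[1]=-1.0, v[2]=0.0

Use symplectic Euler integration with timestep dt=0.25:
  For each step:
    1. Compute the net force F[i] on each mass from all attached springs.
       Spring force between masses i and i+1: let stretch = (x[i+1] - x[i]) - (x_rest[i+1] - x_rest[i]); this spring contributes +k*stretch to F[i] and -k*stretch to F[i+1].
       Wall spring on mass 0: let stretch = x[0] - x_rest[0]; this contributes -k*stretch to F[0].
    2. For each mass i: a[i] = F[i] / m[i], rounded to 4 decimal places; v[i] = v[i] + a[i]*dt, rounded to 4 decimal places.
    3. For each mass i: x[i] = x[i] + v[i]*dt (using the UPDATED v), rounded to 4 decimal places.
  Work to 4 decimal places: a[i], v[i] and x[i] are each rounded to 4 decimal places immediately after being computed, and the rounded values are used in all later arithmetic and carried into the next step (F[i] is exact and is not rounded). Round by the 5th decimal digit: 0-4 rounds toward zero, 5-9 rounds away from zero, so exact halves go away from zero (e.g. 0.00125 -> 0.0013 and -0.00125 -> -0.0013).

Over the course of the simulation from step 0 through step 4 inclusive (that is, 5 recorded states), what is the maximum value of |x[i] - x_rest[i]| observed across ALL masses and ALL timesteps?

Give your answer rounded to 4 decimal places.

Step 0: x=[7.0000 11.0000 18.0000] v=[0.0000 -1.0000 0.0000]
Step 1: x=[6.8125 10.9375 17.9375] v=[-0.7500 -0.2500 -0.2500]
Step 2: x=[6.4570 11.0547 17.8125] v=[-1.4219 0.4688 -0.5000]
Step 3: x=[5.9853 11.3069 17.6401] v=[-1.8867 1.0088 -0.6895]
Step 4: x=[5.4722 11.6223 17.4469] v=[-2.0526 1.2617 -0.7728]
Max displacement = 1.0625

Answer: 1.0625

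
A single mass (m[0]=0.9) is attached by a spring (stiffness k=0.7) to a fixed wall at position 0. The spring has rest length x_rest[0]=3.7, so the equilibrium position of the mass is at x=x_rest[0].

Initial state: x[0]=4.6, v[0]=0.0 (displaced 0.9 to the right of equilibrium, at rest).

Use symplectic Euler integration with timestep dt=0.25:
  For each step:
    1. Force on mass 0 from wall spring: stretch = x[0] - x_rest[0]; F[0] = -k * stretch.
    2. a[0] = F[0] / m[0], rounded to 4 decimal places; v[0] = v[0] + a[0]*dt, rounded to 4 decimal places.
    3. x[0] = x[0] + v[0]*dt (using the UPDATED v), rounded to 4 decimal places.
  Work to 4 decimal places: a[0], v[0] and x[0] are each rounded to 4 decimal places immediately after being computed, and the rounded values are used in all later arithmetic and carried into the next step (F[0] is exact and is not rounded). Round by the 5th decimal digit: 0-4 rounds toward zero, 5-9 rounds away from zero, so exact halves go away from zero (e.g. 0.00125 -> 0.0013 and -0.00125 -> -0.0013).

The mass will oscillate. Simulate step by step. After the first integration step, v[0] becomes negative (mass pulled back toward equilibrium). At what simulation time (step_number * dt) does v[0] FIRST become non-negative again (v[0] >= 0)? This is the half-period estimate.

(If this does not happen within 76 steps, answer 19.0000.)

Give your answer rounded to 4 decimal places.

Answer: 3.7500

Derivation:
Step 0: x=[4.6000] v=[0.0000]
Step 1: x=[4.5563] v=[-0.1750]
Step 2: x=[4.4709] v=[-0.3415]
Step 3: x=[4.3481] v=[-0.4914]
Step 4: x=[4.1938] v=[-0.6174]
Step 5: x=[4.0155] v=[-0.7134]
Step 6: x=[3.8218] v=[-0.7748]
Step 7: x=[3.6222] v=[-0.7985]
Step 8: x=[3.4264] v=[-0.7834]
Step 9: x=[3.2439] v=[-0.7302]
Step 10: x=[3.0835] v=[-0.6415]
Step 11: x=[2.9531] v=[-0.5216]
Step 12: x=[2.8590] v=[-0.3764]
Step 13: x=[2.8058] v=[-0.2129]
Step 14: x=[2.7961] v=[-0.0390]
Step 15: x=[2.8303] v=[0.1368]
First v>=0 after going negative at step 15, time=3.7500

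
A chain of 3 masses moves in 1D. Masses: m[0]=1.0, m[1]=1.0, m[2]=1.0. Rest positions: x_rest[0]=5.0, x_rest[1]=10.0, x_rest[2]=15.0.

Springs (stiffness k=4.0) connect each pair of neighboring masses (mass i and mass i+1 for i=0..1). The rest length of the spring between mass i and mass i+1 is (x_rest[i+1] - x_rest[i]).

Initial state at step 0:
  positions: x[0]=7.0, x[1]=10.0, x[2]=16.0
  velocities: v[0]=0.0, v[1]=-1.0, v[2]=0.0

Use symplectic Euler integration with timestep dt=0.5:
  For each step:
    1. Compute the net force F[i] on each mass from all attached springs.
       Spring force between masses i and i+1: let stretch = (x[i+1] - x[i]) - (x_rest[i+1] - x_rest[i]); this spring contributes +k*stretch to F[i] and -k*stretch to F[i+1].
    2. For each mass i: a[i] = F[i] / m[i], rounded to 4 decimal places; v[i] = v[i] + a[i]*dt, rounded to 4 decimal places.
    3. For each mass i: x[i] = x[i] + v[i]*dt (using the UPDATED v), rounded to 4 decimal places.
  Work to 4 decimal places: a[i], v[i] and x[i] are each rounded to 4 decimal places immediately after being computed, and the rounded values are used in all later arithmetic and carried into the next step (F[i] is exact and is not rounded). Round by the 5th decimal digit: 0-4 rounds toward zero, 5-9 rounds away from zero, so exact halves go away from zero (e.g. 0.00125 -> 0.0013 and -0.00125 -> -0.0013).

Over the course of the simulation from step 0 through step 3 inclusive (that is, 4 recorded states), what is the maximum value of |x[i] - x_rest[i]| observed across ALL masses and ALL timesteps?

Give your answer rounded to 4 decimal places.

Answer: 2.5000

Derivation:
Step 0: x=[7.0000 10.0000 16.0000] v=[0.0000 -1.0000 0.0000]
Step 1: x=[5.0000 12.5000 15.0000] v=[-4.0000 5.0000 -2.0000]
Step 2: x=[5.5000 10.0000 16.5000] v=[1.0000 -5.0000 3.0000]
Step 3: x=[5.5000 9.5000 16.5000] v=[0.0000 -1.0000 0.0000]
Max displacement = 2.5000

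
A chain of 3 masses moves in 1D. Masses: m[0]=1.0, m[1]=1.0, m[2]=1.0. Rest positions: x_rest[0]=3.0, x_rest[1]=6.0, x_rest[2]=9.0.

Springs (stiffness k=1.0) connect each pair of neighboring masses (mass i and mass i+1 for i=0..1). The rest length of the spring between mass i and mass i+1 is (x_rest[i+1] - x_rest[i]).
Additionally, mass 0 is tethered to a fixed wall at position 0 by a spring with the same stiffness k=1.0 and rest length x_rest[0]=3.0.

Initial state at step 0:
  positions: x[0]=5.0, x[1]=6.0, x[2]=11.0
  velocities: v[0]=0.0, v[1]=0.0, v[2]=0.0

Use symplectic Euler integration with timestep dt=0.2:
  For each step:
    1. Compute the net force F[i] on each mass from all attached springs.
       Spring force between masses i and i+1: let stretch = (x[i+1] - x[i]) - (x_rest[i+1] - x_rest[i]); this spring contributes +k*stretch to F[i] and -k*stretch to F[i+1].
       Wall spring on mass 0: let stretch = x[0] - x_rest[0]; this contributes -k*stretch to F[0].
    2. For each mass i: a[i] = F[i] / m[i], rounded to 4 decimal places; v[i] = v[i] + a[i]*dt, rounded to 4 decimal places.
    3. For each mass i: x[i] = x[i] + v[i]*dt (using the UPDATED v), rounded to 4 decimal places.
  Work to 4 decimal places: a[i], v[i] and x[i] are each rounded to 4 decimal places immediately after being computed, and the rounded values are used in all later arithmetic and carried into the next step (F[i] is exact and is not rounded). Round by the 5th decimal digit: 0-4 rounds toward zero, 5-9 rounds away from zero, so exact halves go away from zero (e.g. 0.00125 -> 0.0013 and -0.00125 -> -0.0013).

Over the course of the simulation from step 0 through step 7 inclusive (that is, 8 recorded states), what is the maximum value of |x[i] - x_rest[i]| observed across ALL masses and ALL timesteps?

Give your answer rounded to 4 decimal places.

Answer: 2.2156

Derivation:
Step 0: x=[5.0000 6.0000 11.0000] v=[0.0000 0.0000 0.0000]
Step 1: x=[4.8400 6.1600 10.9200] v=[-0.8000 0.8000 -0.4000]
Step 2: x=[4.5392 6.4576 10.7696] v=[-1.5040 1.4880 -0.7520]
Step 3: x=[4.1336 6.8509 10.5667] v=[-2.0282 1.9667 -1.0144]
Step 4: x=[3.6713 7.2842 10.3352] v=[-2.3115 2.1664 -1.1576]
Step 5: x=[3.2067 7.6950 10.1016] v=[-2.3232 2.0540 -1.1678]
Step 6: x=[2.7933 8.0225 9.8918] v=[-2.0669 1.6377 -1.0491]
Step 7: x=[2.4774 8.2156 9.7272] v=[-1.5797 0.9657 -0.8230]
Max displacement = 2.2156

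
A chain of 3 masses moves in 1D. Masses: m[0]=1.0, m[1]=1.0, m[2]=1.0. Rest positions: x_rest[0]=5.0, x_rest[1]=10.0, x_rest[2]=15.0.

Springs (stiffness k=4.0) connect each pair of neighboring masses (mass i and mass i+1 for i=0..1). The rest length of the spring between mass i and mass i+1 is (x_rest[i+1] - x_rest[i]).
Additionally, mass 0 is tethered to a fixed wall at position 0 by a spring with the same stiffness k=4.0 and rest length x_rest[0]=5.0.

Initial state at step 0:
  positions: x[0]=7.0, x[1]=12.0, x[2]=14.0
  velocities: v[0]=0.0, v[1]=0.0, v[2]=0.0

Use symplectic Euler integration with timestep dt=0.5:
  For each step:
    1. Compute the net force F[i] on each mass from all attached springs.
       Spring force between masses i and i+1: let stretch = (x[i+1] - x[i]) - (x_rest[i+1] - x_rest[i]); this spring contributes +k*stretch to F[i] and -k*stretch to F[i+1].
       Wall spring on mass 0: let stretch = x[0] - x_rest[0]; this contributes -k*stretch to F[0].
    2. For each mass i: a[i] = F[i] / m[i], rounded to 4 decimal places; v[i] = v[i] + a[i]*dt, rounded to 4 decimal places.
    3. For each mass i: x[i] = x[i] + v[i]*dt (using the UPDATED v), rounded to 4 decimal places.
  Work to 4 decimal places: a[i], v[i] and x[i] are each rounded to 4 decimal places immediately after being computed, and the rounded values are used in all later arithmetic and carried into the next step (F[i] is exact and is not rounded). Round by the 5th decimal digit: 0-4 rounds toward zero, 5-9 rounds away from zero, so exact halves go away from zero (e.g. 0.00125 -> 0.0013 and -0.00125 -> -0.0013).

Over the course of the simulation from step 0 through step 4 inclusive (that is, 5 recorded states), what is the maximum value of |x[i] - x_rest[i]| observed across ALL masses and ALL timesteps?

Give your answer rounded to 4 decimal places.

Step 0: x=[7.0000 12.0000 14.0000] v=[0.0000 0.0000 0.0000]
Step 1: x=[5.0000 9.0000 17.0000] v=[-4.0000 -6.0000 6.0000]
Step 2: x=[2.0000 10.0000 17.0000] v=[-6.0000 2.0000 0.0000]
Step 3: x=[5.0000 10.0000 15.0000] v=[6.0000 0.0000 -4.0000]
Step 4: x=[8.0000 10.0000 13.0000] v=[6.0000 0.0000 -4.0000]
Max displacement = 3.0000

Answer: 3.0000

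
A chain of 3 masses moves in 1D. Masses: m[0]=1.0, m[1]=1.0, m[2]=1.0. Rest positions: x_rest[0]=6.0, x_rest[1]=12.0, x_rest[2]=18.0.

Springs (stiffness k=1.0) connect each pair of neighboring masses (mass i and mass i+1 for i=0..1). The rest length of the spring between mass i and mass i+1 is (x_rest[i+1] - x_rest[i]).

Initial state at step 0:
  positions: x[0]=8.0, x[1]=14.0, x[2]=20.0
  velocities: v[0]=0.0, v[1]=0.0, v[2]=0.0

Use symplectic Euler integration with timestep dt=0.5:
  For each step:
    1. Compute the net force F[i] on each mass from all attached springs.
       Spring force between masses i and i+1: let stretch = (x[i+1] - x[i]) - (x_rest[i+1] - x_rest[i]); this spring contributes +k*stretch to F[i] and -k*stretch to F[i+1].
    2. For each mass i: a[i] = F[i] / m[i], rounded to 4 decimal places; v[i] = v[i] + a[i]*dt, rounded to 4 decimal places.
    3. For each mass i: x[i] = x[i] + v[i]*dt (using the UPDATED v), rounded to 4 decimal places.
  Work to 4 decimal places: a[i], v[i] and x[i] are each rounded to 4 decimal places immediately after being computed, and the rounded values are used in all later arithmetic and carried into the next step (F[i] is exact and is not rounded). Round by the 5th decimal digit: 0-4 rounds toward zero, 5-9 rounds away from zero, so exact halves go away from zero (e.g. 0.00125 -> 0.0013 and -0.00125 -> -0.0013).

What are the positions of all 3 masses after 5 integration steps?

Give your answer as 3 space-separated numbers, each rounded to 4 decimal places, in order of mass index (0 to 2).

Answer: 8.0000 14.0000 20.0000

Derivation:
Step 0: x=[8.0000 14.0000 20.0000] v=[0.0000 0.0000 0.0000]
Step 1: x=[8.0000 14.0000 20.0000] v=[0.0000 0.0000 0.0000]
Step 2: x=[8.0000 14.0000 20.0000] v=[0.0000 0.0000 0.0000]
Step 3: x=[8.0000 14.0000 20.0000] v=[0.0000 0.0000 0.0000]
Step 4: x=[8.0000 14.0000 20.0000] v=[0.0000 0.0000 0.0000]
Step 5: x=[8.0000 14.0000 20.0000] v=[0.0000 0.0000 0.0000]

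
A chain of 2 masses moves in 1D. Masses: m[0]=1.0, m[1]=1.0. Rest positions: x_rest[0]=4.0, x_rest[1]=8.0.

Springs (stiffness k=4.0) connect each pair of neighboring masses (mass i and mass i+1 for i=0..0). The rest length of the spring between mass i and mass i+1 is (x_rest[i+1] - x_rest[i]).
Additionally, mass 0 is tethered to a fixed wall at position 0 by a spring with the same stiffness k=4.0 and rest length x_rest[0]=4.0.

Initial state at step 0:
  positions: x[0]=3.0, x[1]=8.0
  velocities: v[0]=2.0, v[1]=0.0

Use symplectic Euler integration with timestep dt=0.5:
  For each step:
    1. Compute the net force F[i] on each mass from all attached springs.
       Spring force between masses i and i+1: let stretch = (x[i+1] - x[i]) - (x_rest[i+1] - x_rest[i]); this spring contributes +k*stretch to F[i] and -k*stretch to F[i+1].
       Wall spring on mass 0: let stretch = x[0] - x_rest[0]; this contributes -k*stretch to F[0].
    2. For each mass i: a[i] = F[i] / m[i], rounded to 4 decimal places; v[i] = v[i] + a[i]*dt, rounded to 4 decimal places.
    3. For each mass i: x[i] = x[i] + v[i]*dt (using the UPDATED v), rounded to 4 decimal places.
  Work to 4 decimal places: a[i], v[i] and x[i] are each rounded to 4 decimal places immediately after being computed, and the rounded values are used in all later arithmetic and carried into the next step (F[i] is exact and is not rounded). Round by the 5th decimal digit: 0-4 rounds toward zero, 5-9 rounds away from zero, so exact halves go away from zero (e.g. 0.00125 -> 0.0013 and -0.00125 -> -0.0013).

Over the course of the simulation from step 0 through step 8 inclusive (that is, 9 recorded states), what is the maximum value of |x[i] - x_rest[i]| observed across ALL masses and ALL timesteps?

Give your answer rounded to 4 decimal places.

Answer: 2.0000

Derivation:
Step 0: x=[3.0000 8.0000] v=[2.0000 0.0000]
Step 1: x=[6.0000 7.0000] v=[6.0000 -2.0000]
Step 2: x=[4.0000 9.0000] v=[-4.0000 4.0000]
Step 3: x=[3.0000 10.0000] v=[-2.0000 2.0000]
Step 4: x=[6.0000 8.0000] v=[6.0000 -4.0000]
Step 5: x=[5.0000 8.0000] v=[-2.0000 0.0000]
Step 6: x=[2.0000 9.0000] v=[-6.0000 2.0000]
Step 7: x=[4.0000 7.0000] v=[4.0000 -4.0000]
Step 8: x=[5.0000 6.0000] v=[2.0000 -2.0000]
Max displacement = 2.0000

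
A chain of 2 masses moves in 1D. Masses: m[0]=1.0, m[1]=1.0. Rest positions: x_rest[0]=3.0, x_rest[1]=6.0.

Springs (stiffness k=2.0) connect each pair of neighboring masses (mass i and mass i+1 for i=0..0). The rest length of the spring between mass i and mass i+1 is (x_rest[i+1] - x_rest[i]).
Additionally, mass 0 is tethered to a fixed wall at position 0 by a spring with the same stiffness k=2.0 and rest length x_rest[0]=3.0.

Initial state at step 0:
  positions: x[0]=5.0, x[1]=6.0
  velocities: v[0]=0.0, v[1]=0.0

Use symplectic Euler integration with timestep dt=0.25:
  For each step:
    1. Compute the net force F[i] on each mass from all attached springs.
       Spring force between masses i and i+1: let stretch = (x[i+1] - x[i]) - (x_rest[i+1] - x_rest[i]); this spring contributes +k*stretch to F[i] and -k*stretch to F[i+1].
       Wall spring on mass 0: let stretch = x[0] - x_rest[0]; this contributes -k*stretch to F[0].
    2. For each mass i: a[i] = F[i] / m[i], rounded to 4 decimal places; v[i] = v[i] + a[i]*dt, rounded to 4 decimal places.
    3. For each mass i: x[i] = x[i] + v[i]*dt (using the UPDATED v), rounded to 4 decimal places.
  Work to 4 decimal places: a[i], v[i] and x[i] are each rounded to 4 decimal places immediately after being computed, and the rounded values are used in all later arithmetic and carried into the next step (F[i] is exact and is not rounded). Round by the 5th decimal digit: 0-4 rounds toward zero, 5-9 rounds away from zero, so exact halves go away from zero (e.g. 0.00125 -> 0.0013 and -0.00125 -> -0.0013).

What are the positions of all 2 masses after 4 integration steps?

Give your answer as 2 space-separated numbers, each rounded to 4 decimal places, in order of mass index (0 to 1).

Step 0: x=[5.0000 6.0000] v=[0.0000 0.0000]
Step 1: x=[4.5000 6.2500] v=[-2.0000 1.0000]
Step 2: x=[3.6563 6.6563] v=[-3.3750 1.6250]
Step 3: x=[2.7305 7.0626] v=[-3.7032 1.6250]
Step 4: x=[2.0049 7.3024] v=[-2.9024 0.9590]

Answer: 2.0049 7.3024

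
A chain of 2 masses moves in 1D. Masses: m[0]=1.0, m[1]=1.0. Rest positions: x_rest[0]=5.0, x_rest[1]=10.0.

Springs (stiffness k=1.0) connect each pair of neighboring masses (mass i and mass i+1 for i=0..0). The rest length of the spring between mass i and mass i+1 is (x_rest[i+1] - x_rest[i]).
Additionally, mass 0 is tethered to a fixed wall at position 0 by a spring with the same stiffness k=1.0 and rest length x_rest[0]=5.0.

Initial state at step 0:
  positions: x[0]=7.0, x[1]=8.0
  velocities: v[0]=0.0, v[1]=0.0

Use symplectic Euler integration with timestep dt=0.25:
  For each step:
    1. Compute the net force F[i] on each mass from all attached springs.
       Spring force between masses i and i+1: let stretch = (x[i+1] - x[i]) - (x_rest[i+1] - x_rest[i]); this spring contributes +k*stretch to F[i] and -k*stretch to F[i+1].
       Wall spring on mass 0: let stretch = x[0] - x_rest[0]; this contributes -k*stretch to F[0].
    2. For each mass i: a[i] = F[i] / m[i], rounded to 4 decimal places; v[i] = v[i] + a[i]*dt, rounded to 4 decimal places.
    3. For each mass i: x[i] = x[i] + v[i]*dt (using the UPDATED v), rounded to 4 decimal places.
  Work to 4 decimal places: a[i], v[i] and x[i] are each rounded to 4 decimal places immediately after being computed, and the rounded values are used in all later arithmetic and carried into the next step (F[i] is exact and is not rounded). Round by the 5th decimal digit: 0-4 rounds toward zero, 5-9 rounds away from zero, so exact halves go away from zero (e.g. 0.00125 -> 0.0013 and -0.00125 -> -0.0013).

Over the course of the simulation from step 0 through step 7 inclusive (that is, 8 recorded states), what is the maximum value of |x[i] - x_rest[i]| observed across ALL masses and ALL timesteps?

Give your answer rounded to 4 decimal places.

Step 0: x=[7.0000 8.0000] v=[0.0000 0.0000]
Step 1: x=[6.6250 8.2500] v=[-1.5000 1.0000]
Step 2: x=[5.9375 8.7110] v=[-2.7500 1.8438]
Step 3: x=[5.0523 9.3111] v=[-3.5410 2.4004]
Step 4: x=[4.1175 9.9575] v=[-3.7394 2.5857]
Step 5: x=[3.2903 10.5514] v=[-3.3088 2.3757]
Step 6: x=[2.7113 11.0040] v=[-2.3161 1.8104]
Step 7: x=[2.4811 11.2508] v=[-0.9208 0.9872]
Max displacement = 2.5189

Answer: 2.5189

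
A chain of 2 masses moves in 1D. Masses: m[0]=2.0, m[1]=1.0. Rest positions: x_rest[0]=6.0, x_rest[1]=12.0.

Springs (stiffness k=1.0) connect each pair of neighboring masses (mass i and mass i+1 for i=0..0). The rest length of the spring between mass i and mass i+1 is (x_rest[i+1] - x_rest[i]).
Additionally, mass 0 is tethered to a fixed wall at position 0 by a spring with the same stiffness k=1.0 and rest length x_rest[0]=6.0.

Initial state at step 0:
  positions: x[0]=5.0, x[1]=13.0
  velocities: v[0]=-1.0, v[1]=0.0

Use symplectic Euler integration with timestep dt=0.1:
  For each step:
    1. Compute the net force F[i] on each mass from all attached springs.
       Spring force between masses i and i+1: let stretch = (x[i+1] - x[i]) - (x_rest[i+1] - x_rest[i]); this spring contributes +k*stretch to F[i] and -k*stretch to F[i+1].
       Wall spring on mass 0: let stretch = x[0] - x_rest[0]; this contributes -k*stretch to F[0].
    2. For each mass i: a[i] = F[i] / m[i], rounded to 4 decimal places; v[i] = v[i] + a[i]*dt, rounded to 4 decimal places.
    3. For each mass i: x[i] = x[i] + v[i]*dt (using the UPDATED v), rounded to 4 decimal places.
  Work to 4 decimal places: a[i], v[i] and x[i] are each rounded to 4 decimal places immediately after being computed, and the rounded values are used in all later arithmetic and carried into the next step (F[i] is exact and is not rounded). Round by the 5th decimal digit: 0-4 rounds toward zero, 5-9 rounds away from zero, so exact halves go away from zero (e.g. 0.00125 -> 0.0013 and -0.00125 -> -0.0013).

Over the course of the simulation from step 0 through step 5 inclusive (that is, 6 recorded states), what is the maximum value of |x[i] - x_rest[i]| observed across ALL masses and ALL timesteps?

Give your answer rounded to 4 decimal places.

Step 0: x=[5.0000 13.0000] v=[-1.0000 0.0000]
Step 1: x=[4.9150 12.9800] v=[-0.8500 -0.2000]
Step 2: x=[4.8458 12.9394] v=[-0.6925 -0.4065]
Step 3: x=[4.7928 12.8778] v=[-0.5301 -0.6159]
Step 4: x=[4.7563 12.7954] v=[-0.3655 -0.8244]
Step 5: x=[4.7362 12.6926] v=[-0.2014 -1.0283]
Max displacement = 1.2638

Answer: 1.2638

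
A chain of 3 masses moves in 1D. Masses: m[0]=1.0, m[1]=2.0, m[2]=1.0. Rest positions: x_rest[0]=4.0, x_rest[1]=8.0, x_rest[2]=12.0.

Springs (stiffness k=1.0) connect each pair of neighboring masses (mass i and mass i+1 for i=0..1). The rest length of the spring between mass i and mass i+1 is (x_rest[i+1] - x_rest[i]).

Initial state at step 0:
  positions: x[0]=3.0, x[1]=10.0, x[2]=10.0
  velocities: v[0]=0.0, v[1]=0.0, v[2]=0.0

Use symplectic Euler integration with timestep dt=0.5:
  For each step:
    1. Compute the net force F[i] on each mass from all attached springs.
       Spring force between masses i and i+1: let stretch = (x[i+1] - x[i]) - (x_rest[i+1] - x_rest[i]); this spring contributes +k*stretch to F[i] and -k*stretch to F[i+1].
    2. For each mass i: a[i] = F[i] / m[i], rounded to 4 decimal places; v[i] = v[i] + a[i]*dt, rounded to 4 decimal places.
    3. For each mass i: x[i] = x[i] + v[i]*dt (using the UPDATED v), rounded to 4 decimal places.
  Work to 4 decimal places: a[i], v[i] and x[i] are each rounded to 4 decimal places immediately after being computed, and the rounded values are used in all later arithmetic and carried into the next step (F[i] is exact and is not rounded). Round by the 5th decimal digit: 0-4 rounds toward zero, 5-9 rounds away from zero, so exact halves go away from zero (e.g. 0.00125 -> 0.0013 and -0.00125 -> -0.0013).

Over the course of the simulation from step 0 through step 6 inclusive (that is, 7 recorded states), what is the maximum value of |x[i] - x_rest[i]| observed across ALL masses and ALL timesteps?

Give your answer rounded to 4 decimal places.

Answer: 2.4435

Derivation:
Step 0: x=[3.0000 10.0000 10.0000] v=[0.0000 0.0000 0.0000]
Step 1: x=[3.7500 9.1250 11.0000] v=[1.5000 -1.7500 2.0000]
Step 2: x=[4.8438 7.8125 12.5313] v=[2.1875 -2.6250 3.0625]
Step 3: x=[5.6798 6.7188 13.8829] v=[1.6719 -2.1875 2.7031]
Step 4: x=[5.7755 6.3907 14.4435] v=[0.1914 -0.6562 1.1211]
Step 5: x=[5.0250 6.9923 13.9909] v=[-1.5010 1.2032 -0.9053]
Step 6: x=[3.7663 8.2229 12.7886] v=[-2.5174 2.4611 -2.4046]
Max displacement = 2.4435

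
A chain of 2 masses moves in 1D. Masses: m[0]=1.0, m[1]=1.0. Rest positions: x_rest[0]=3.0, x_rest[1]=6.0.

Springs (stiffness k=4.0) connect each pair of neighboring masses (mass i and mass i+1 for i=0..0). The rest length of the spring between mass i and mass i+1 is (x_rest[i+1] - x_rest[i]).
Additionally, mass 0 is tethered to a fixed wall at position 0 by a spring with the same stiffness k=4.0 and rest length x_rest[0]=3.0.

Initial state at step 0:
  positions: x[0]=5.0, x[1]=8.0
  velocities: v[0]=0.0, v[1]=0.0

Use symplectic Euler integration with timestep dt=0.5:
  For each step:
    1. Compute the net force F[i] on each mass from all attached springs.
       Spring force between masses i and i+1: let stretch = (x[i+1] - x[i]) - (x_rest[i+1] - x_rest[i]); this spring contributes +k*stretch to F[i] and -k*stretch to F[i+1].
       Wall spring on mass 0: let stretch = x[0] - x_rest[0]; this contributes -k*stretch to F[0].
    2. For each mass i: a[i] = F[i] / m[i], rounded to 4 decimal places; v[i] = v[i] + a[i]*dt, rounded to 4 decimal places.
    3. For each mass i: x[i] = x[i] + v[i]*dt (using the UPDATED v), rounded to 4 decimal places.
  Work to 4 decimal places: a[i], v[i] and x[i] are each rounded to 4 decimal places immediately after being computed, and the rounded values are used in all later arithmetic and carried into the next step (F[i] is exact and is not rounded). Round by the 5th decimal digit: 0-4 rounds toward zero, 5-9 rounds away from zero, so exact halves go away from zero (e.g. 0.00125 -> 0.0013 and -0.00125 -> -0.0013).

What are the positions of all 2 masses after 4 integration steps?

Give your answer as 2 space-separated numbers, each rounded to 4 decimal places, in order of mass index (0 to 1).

Answer: 1.0000 4.0000

Derivation:
Step 0: x=[5.0000 8.0000] v=[0.0000 0.0000]
Step 1: x=[3.0000 8.0000] v=[-4.0000 0.0000]
Step 2: x=[3.0000 6.0000] v=[0.0000 -4.0000]
Step 3: x=[3.0000 4.0000] v=[0.0000 -4.0000]
Step 4: x=[1.0000 4.0000] v=[-4.0000 0.0000]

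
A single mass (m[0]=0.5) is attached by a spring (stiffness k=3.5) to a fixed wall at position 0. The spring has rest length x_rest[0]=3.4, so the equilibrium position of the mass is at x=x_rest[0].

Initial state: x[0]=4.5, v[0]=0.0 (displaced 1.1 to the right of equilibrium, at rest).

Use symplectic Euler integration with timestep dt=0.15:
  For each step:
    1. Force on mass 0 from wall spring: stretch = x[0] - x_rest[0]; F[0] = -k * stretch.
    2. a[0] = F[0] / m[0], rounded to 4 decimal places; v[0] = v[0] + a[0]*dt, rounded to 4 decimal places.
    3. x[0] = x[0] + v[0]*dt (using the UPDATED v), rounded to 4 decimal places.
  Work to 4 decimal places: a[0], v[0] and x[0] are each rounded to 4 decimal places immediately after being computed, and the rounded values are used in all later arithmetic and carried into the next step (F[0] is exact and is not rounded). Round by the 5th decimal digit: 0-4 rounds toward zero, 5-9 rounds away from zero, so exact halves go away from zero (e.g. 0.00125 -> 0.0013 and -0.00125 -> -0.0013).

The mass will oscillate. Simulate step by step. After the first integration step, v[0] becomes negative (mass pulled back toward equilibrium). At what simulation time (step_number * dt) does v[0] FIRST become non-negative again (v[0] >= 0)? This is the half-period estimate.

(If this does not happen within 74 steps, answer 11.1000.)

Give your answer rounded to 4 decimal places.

Step 0: x=[4.5000] v=[0.0000]
Step 1: x=[4.3268] v=[-1.1550]
Step 2: x=[4.0076] v=[-2.1281]
Step 3: x=[3.5927] v=[-2.7661]
Step 4: x=[3.1474] v=[-2.9684]
Step 5: x=[2.7419] v=[-2.7032]
Step 6: x=[2.4401] v=[-2.0122]
Step 7: x=[2.2895] v=[-1.0043]
Step 8: x=[2.3138] v=[0.1617]
First v>=0 after going negative at step 8, time=1.2000

Answer: 1.2000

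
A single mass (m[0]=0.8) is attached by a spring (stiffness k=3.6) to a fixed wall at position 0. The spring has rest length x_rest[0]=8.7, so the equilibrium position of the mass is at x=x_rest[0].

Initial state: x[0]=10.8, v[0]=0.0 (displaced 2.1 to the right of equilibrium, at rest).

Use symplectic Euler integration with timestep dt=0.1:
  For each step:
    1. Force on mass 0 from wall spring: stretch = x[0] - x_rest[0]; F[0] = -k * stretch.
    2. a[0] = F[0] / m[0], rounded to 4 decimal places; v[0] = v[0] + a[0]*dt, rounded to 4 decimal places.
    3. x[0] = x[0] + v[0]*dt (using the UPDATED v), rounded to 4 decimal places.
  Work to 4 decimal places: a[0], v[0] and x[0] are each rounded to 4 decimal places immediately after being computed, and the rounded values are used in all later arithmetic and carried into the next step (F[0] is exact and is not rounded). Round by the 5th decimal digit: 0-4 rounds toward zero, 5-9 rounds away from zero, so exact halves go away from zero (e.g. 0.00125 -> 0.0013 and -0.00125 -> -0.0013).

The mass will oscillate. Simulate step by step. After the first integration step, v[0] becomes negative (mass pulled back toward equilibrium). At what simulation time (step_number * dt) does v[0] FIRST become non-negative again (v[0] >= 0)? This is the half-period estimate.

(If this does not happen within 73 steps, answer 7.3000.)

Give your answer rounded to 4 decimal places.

Answer: 1.5000

Derivation:
Step 0: x=[10.8000] v=[0.0000]
Step 1: x=[10.7055] v=[-0.9450]
Step 2: x=[10.5208] v=[-1.8475]
Step 3: x=[10.2541] v=[-2.6669]
Step 4: x=[9.9175] v=[-3.3663]
Step 5: x=[9.5261] v=[-3.9142]
Step 6: x=[9.0975] v=[-4.2860]
Step 7: x=[8.6510] v=[-4.4649]
Step 8: x=[8.2067] v=[-4.4429]
Step 9: x=[7.7846] v=[-4.2209]
Step 10: x=[7.4037] v=[-3.8090]
Step 11: x=[7.0811] v=[-3.2257]
Step 12: x=[6.8314] v=[-2.4972]
Step 13: x=[6.6658] v=[-1.6563]
Step 14: x=[6.5917] v=[-0.7409]
Step 15: x=[6.6125] v=[0.2078]
First v>=0 after going negative at step 15, time=1.5000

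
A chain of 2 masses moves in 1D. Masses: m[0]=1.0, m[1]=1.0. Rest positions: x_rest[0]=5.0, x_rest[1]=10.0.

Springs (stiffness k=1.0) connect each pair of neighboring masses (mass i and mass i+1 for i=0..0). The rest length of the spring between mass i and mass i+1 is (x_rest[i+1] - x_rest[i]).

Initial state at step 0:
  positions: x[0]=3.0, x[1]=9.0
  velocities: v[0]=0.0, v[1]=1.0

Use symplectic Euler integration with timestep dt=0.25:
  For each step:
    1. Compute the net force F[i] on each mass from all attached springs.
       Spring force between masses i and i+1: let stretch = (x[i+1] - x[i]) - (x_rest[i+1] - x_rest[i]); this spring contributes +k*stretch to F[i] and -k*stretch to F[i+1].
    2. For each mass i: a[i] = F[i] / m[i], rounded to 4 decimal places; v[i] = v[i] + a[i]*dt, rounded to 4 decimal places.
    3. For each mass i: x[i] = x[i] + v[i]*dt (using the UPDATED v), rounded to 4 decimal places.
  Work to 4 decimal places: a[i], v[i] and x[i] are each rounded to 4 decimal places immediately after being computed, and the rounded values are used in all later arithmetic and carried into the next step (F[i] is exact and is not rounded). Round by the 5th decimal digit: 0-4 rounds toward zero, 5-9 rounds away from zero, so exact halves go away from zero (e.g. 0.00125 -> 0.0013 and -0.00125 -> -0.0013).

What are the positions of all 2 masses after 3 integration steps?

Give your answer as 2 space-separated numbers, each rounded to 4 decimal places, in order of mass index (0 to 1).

Step 0: x=[3.0000 9.0000] v=[0.0000 1.0000]
Step 1: x=[3.0625 9.1875] v=[0.2500 0.7500]
Step 2: x=[3.1953 9.3047] v=[0.5313 0.4688]
Step 3: x=[3.3975 9.3526] v=[0.8087 0.1915]

Answer: 3.3975 9.3526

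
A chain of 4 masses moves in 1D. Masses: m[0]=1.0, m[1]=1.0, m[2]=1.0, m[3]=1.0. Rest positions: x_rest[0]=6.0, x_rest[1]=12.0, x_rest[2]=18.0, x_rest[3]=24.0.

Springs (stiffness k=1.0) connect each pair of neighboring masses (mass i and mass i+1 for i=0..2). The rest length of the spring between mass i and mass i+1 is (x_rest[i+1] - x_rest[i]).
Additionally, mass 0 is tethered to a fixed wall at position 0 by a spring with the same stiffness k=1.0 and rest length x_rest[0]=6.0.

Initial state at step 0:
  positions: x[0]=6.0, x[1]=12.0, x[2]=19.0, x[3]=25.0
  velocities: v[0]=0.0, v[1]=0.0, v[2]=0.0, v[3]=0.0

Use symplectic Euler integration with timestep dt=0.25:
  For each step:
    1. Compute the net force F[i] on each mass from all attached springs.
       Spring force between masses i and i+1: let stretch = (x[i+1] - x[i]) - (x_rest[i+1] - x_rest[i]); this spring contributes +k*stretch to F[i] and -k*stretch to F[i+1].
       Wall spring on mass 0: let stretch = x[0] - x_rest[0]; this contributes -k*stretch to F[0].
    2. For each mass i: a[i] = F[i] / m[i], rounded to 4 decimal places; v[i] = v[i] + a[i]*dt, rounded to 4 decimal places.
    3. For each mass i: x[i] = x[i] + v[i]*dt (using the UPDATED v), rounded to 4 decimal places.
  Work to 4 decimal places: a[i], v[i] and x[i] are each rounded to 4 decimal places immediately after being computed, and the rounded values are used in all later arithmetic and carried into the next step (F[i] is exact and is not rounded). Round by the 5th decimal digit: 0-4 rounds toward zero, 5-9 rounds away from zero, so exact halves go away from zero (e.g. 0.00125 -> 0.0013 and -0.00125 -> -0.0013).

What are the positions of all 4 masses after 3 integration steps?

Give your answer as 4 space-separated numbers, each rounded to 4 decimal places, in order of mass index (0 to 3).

Answer: 6.0183 12.3189 18.6812 24.9815

Derivation:
Step 0: x=[6.0000 12.0000 19.0000 25.0000] v=[0.0000 0.0000 0.0000 0.0000]
Step 1: x=[6.0000 12.0625 18.9375 25.0000] v=[0.0000 0.2500 -0.2500 0.0000]
Step 2: x=[6.0039 12.1758 18.8242 24.9961] v=[0.0156 0.4531 -0.4531 -0.0156]
Step 3: x=[6.0183 12.3189 18.6812 24.9815] v=[0.0576 0.5722 -0.5722 -0.0586]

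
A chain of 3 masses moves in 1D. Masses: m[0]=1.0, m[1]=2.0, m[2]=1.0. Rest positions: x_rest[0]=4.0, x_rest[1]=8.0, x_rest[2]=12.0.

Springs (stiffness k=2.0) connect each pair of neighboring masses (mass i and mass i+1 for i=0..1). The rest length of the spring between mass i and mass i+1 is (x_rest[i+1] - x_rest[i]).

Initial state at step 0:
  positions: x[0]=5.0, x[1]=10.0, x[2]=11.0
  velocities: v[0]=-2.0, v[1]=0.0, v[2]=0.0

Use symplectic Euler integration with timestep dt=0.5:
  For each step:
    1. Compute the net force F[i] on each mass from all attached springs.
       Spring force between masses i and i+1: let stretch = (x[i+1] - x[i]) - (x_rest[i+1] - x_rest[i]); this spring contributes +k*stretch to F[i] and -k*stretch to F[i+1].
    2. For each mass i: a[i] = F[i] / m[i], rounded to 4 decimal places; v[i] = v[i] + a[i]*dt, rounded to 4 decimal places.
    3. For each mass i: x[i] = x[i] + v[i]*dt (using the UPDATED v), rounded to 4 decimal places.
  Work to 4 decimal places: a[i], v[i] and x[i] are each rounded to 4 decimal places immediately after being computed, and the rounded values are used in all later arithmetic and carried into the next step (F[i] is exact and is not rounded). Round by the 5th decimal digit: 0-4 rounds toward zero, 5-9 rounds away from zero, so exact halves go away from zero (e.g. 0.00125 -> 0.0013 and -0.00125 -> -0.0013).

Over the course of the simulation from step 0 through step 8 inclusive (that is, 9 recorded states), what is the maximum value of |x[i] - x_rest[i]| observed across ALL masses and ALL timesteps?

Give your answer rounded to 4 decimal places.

Step 0: x=[5.0000 10.0000 11.0000] v=[-2.0000 0.0000 0.0000]
Step 1: x=[4.5000 9.0000 12.5000] v=[-1.0000 -2.0000 3.0000]
Step 2: x=[4.2500 7.7500 14.2500] v=[-0.5000 -2.5000 3.5000]
Step 3: x=[3.7500 7.2500 14.7500] v=[-1.0000 -1.0000 1.0000]
Step 4: x=[3.0000 7.7500 13.5000] v=[-1.5000 1.0000 -2.5000]
Step 5: x=[2.6250 8.5000 11.3750] v=[-0.7500 1.5000 -4.2500]
Step 6: x=[3.1875 8.5000 9.8125] v=[1.1250 0.0000 -3.1250]
Step 7: x=[4.4063 7.5000 9.5938] v=[2.4375 -2.0000 -0.4375]
Step 8: x=[5.1719 6.2500 10.3282] v=[1.5312 -2.5000 1.4687]
Max displacement = 2.7500

Answer: 2.7500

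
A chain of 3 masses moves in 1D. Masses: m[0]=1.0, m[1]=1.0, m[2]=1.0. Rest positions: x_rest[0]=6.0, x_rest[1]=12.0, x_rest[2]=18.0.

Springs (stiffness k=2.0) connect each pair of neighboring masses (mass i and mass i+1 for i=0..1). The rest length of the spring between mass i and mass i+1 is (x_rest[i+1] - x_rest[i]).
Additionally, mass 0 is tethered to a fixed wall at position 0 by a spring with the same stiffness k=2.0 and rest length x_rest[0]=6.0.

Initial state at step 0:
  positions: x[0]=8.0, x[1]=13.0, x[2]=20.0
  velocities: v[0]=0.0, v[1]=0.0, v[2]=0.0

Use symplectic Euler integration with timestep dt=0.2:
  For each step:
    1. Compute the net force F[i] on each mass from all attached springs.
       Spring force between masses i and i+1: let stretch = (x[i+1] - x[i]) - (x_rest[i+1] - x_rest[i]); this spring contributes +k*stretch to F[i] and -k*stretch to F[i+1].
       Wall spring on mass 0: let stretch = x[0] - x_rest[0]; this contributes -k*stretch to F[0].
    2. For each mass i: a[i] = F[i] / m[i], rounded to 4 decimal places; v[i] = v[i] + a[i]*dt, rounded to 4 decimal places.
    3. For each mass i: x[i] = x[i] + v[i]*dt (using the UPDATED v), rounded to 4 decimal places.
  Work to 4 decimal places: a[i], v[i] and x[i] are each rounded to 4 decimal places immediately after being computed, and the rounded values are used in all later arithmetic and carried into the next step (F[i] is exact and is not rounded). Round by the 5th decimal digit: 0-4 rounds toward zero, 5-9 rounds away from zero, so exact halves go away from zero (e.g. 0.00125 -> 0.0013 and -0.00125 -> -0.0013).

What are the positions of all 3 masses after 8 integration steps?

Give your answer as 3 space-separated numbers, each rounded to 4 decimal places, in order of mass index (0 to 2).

Answer: 5.7492 12.8413 19.2110

Derivation:
Step 0: x=[8.0000 13.0000 20.0000] v=[0.0000 0.0000 0.0000]
Step 1: x=[7.7600 13.1600 19.9200] v=[-1.2000 0.8000 -0.4000]
Step 2: x=[7.3312 13.4288 19.7792] v=[-2.1440 1.3440 -0.7040]
Step 3: x=[6.8037 13.7178 19.6104] v=[-2.6374 1.4451 -0.8442]
Step 4: x=[6.2851 13.9251 19.4502] v=[-2.5932 1.0365 -0.8012]
Step 5: x=[5.8749 13.9632 19.3280] v=[-2.0512 0.1905 -0.6112]
Step 6: x=[5.6417 13.7834 19.2566] v=[-1.1658 -0.8989 -0.3571]
Step 7: x=[5.6085 13.3901 19.2273] v=[-0.1658 -1.9663 -0.1464]
Step 8: x=[5.7492 12.8413 19.2110] v=[0.7034 -2.7441 -0.0813]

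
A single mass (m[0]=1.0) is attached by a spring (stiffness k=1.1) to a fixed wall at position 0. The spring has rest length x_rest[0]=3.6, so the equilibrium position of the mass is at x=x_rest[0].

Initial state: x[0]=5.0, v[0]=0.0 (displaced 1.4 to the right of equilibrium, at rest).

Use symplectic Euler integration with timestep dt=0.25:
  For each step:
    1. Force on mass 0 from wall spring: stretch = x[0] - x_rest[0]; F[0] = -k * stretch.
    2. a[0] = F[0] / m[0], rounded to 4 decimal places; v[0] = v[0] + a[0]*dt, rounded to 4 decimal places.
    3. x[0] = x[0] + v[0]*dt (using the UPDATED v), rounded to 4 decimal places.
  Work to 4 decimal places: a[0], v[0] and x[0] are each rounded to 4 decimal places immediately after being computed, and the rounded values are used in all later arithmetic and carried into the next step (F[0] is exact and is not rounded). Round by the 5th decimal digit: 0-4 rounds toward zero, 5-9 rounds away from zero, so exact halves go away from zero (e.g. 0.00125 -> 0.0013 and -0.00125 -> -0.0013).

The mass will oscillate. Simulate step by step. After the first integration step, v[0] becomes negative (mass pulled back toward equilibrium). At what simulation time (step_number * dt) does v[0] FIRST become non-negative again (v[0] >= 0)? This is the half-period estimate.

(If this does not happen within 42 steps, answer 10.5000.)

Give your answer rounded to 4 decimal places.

Answer: 3.0000

Derivation:
Step 0: x=[5.0000] v=[0.0000]
Step 1: x=[4.9038] v=[-0.3850]
Step 2: x=[4.7179] v=[-0.7436]
Step 3: x=[4.4552] v=[-1.0510]
Step 4: x=[4.1337] v=[-1.2862]
Step 5: x=[3.7755] v=[-1.4330]
Step 6: x=[3.4052] v=[-1.4813]
Step 7: x=[3.0483] v=[-1.4277]
Step 8: x=[2.7293] v=[-1.2760]
Step 9: x=[2.4702] v=[-1.0366]
Step 10: x=[2.2887] v=[-0.7259]
Step 11: x=[2.1974] v=[-0.3653]
Step 12: x=[2.2025] v=[0.0204]
First v>=0 after going negative at step 12, time=3.0000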